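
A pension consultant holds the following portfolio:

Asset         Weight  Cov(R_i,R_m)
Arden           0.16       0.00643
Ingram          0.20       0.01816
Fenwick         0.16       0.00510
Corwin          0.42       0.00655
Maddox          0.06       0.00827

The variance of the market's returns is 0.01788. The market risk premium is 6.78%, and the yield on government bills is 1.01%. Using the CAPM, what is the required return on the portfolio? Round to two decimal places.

β_Arden = 0.00643 / 0.01788 = 0.3596
β_Ingram = 0.01816 / 0.01788 = 1.0157
β_Fenwick = 0.00510 / 0.01788 = 0.2852
β_Corwin = 0.00655 / 0.01788 = 0.3663
β_Maddox = 0.00827 / 0.01788 = 0.4625
β_P = Σ w_i β_i = 0.16×0.3596 + 0.20×1.0157 + 0.16×0.2852 + 0.42×0.3663 + 0.06×0.4625 = 0.4879
E(R_P) = R_f + β_P × MRP = 1.01% + 0.4879 × 6.78% = 4.32%

4.32%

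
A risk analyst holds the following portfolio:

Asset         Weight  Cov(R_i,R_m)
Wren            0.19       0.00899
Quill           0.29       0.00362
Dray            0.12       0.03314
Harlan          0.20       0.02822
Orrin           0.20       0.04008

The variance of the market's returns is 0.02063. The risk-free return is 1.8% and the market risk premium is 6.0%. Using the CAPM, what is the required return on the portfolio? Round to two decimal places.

7.73%

β_Wren = 0.00899 / 0.02063 = 0.4358
β_Quill = 0.00362 / 0.02063 = 0.1755
β_Dray = 0.03314 / 0.02063 = 1.6064
β_Harlan = 0.02822 / 0.02063 = 1.3679
β_Orrin = 0.04008 / 0.02063 = 1.9428
β_P = Σ w_i β_i = 0.19×0.4358 + 0.29×0.1755 + 0.12×1.6064 + 0.20×1.3679 + 0.20×1.9428 = 0.9886
E(R_P) = R_f + β_P × MRP = 1.8% + 0.9886 × 6.0% = 7.73%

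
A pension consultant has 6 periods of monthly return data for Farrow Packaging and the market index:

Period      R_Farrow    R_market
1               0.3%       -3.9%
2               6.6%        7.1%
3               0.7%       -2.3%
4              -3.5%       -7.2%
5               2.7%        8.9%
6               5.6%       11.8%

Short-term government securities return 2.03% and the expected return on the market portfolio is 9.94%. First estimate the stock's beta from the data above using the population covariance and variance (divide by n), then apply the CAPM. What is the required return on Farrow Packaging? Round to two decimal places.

5.37%

Mean R_i = (0.3 + 6.6 + 0.7 − 3.5 + 2.7 + 5.6) / 6 = 2.0667%
Mean R_m = (-3.9 + 7.1 − 2.3 − 7.2 + 8.9 + 11.8) / 6 = 2.4000%
Σ(R_i − R̄_i)(R_m − R̄_m) = 129.6300  ⇒  Cov = 129.6300 / 6 = 21.6050
Σ(R_m − R̄_m)² = 306.6400  ⇒  Var(R_m) = 306.6400 / 6 = 51.1067
β = Cov / Var(R_m) = 21.6050 / 51.1067 = 0.4227
MRP = 9.94% − 2.03% = 7.91%
E(R) = R_f + β × MRP = 2.03% + 0.4227 × 7.91% = 5.37%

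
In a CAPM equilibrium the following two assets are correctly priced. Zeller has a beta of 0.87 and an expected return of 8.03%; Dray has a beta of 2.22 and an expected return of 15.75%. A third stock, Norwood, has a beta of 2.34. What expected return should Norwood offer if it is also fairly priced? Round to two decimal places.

MRP (SML slope) = (15.75% − 8.03%) / (2.22 − 0.87) = 7.72% / 1.35 = 5.7185%
R_f (intercept) = 8.03% − 0.87 × 5.7185% = 3.0549%
E(R_Norwood) = R_f + β × MRP = 3.0549% + 2.34 × 5.7185% = 16.44%

16.44%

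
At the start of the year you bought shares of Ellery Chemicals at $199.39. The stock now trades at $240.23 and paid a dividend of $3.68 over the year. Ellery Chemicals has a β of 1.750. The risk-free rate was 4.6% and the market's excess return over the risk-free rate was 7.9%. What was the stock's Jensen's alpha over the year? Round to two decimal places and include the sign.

+3.90%

Realised HPR = (P1 + D1 − P0) / P0 = (240.23 + 3.68 − 199.39) / 199.39 = 44.52 / 199.39 = 22.3281%
CAPM required = R_f + β·MRP = 4.6% + 1.750 × 7.9% = 18.4250%
α = realised − required = 22.3281% − 18.4250% = +3.90%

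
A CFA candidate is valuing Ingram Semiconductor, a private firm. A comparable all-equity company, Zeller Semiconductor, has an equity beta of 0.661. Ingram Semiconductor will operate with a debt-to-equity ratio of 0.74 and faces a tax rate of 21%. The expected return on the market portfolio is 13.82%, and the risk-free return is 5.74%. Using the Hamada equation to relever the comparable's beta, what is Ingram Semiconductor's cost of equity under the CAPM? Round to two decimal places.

14.20%

β_L = β_U × [1 + (1 − t)(D/E)] = 0.661 × [1 + (1 − 0.21) × 0.74]
    = 0.661 × [1 + 0.79 × 0.74] = 0.661 × 1.5846 = 1.0474
MRP = 13.82% − 5.74% = 8.08%
E(R) = R_f + β_L × MRP = 5.74% + 1.0474 × 8.08% = 14.20%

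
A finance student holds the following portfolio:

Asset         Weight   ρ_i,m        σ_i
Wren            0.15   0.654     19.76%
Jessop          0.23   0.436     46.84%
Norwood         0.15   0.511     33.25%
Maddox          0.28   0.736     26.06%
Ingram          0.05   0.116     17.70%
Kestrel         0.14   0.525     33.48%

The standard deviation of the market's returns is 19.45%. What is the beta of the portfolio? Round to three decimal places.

0.880

β_Wren = 0.654 × 19.76% / 19.45% = 0.6644
β_Jessop = 0.436 × 46.84% / 19.45% = 1.0500
β_Norwood = 0.511 × 33.25% / 19.45% = 0.8736
β_Maddox = 0.736 × 26.06% / 19.45% = 0.9861
β_Ingram = 0.116 × 17.70% / 19.45% = 0.1056
β_Kestrel = 0.525 × 33.48% / 19.45% = 0.9037
β_P = Σ w_i β_i = 0.15×0.6644 + 0.23×1.0500 + 0.15×0.8736 + 0.28×0.9861 + 0.05×0.1056 + 0.14×0.9037 = 0.8801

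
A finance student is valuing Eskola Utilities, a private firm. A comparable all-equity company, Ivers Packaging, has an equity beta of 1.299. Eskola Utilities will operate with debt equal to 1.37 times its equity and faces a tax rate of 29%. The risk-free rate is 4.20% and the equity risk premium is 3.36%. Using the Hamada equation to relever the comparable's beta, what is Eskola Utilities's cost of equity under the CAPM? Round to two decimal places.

12.81%

β_L = β_U × [1 + (1 − t)(D/E)] = 1.299 × [1 + (1 − 0.29) × 1.37]
    = 1.299 × [1 + 0.71 × 1.37] = 1.299 × 1.9727 = 2.5625
E(R) = R_f + β_L × MRP = 4.20% + 2.5625 × 3.36% = 12.81%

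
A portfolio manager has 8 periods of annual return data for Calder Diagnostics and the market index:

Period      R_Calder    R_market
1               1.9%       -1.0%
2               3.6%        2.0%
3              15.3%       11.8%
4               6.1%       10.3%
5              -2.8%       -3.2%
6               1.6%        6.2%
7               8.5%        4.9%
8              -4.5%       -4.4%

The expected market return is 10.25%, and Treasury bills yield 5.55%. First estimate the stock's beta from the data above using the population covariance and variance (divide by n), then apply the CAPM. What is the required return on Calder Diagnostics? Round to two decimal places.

9.81%

Mean R_i = (1.9 + 3.6 + 15.3 + 6.1 − 2.8 + 1.6 + 8.5 − 4.5) / 8 = 3.7125%
Mean R_m = (-1.0 + 2.0 + 11.8 + 10.3 − 3.2 + 6.2 + 4.9 − 4.4) / 8 = 3.3250%
Σ(R_i − R̄_i)(R_m − R̄_m) = 230.2475  ⇒  Cov = 230.2475 / 8 = 28.7809
Σ(R_m − R̄_m)² = 253.9350  ⇒  Var(R_m) = 253.9350 / 8 = 31.7419
β = Cov / Var(R_m) = 28.7809 / 31.7419 = 0.9067
MRP = 10.25% − 5.55% = 4.70%
E(R) = R_f + β × MRP = 5.55% + 0.9067 × 4.70% = 9.81%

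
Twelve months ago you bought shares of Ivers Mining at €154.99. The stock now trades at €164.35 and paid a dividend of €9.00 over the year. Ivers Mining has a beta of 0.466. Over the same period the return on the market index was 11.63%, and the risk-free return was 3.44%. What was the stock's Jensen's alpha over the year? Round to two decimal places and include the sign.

+4.59%

Realised HPR = (P1 + D1 − P0) / P0 = (164.35 + 9.00 − 154.99) / 154.99 = 18.36 / 154.99 = 11.8459%
MRP = 11.63% − 3.44% = 8.19%
CAPM required = R_f + β·MRP = 3.44% + 0.466 × 8.19% = 7.25654%
α = realised − required = 11.8459% − 7.25654% = +4.59%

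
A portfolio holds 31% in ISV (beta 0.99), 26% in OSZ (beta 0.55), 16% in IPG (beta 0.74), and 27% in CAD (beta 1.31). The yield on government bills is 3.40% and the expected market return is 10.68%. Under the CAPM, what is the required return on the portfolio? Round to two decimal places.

10.11%

β_P = Σ w_i β_i = 0.31×0.99 + 0.26×0.55 + 0.16×0.74 + 0.27×1.31 = 0.9220
MRP = 10.68% − 3.40% = 7.28%
E(R_P) = R_f + β_P × MRP = 3.40% + 0.9220 × 7.28% = 10.11%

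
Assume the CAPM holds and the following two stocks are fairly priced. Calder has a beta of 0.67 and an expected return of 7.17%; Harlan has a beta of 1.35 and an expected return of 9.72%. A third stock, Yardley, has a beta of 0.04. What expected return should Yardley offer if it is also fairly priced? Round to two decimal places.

MRP (SML slope) = (9.72% − 7.17%) / (1.35 − 0.67) = 2.55% / 0.68 = 3.7500%
R_f (intercept) = 7.17% − 0.67 × 3.7500% = 4.6575%
E(R_Yardley) = R_f + β × MRP = 4.6575% + 0.04 × 3.7500% = 4.81%

4.81%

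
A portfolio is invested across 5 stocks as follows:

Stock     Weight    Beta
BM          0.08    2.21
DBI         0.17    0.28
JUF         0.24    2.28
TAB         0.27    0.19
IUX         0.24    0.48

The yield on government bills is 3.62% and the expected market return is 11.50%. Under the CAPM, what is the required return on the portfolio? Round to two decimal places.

11.01%

β_P = Σ w_i β_i = 0.08×2.21 + 0.17×0.28 + 0.24×2.28 + 0.27×0.19 + 0.24×0.48 = 0.9381
MRP = 11.50% − 3.62% = 7.88%
E(R_P) = R_f + β_P × MRP = 3.62% + 0.9381 × 7.88% = 11.01%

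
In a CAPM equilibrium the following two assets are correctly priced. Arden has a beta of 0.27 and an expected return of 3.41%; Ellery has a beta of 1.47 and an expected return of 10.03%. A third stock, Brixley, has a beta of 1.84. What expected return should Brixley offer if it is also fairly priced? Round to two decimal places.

12.07%

MRP (SML slope) = (10.03% − 3.41%) / (1.47 − 0.27) = 6.62% / 1.20 = 5.5167%
R_f (intercept) = 3.41% − 0.27 × 5.5167% = 1.9205%
E(R_Brixley) = R_f + β × MRP = 1.9205% + 1.84 × 5.5167% = 12.07%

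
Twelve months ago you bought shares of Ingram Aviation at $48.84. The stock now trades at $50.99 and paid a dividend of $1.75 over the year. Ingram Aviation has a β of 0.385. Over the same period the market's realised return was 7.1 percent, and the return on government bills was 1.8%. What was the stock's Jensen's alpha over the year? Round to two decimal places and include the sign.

Realised HPR = (P1 + D1 − P0) / P0 = (50.99 + 1.75 − 48.84) / 48.84 = 3.90 / 48.84 = 7.9853%
MRP = 7.1% − 1.8% = 5.30%
CAPM required = R_f + β·MRP = 1.8% + 0.385 × 5.3% = 3.8405%
α = realised − required = 7.9853% − 3.8405% = +4.14%

+4.14%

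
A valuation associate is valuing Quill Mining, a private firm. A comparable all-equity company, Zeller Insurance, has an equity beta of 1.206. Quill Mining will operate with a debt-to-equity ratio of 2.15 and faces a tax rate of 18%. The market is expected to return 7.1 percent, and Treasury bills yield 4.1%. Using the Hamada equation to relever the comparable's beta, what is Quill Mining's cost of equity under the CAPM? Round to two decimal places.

β_L = β_U × [1 + (1 − t)(D/E)] = 1.206 × [1 + (1 − 0.18) × 2.15]
    = 1.206 × [1 + 0.82 × 2.15] = 1.206 × 2.7630 = 3.3322
MRP = 7.1% − 4.1% = 3.00%
E(R) = R_f + β_L × MRP = 4.1% + 3.3322 × 3.0% = 14.10%

14.10%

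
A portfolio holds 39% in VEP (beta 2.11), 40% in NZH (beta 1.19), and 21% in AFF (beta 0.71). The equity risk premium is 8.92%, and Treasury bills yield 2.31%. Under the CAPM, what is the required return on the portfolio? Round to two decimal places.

β_P = Σ w_i β_i = 0.39×2.11 + 0.40×1.19 + 0.21×0.71 = 1.4480
E(R_P) = R_f + β_P × MRP = 2.31% + 1.4480 × 8.92% = 15.23%

15.23%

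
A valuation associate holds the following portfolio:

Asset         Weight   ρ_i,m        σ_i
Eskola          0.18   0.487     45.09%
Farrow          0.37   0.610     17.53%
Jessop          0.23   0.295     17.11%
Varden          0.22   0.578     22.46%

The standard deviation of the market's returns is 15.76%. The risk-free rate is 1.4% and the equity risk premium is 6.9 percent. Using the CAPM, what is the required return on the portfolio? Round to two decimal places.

β_Eskola = 0.487 × 45.09% / 15.76% = 1.3933
β_Farrow = 0.610 × 17.53% / 15.76% = 0.6785
β_Jessop = 0.295 × 17.11% / 15.76% = 0.3203
β_Varden = 0.578 × 22.46% / 15.76% = 0.8237
β_P = Σ w_i β_i = 0.18×1.3933 + 0.37×0.6785 + 0.23×0.3203 + 0.22×0.8237 = 0.7567
E(R_P) = R_f + β_P × MRP = 1.4% + 0.7567 × 6.9% = 6.62%

6.62%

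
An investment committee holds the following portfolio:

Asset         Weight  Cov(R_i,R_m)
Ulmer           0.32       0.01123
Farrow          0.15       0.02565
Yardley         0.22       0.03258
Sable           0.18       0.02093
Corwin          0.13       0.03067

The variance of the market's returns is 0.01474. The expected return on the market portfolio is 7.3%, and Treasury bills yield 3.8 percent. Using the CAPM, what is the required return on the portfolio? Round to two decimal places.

9.11%

β_Ulmer = 0.01123 / 0.01474 = 0.7619
β_Farrow = 0.02565 / 0.01474 = 1.7402
β_Yardley = 0.03258 / 0.01474 = 2.2103
β_Sable = 0.02093 / 0.01474 = 1.4199
β_Corwin = 0.03067 / 0.01474 = 2.0807
β_P = Σ w_i β_i = 0.32×0.7619 + 0.15×1.7402 + 0.22×2.2103 + 0.18×1.4199 + 0.13×2.0807 = 1.5172
MRP = 7.3% − 3.8% = 3.50%
E(R_P) = R_f + β_P × MRP = 3.8% + 1.5172 × 3.5% = 9.11%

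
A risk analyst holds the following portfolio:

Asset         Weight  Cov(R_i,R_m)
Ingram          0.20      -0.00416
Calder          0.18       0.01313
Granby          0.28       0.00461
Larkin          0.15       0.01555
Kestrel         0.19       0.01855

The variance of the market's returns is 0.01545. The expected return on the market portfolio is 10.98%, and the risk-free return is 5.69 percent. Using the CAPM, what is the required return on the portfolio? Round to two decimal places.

β_Ingram = -0.00416 / 0.01545 = -0.2693
β_Calder = 0.01313 / 0.01545 = 0.8498
β_Granby = 0.00461 / 0.01545 = 0.2984
β_Larkin = 0.01555 / 0.01545 = 1.0065
β_Kestrel = 0.01855 / 0.01545 = 1.2006
β_P = Σ w_i β_i = 0.20×-0.2693 + 0.18×0.8498 + 0.28×0.2984 + 0.15×1.0065 + 0.19×1.2006 = 0.5617
MRP = 10.98% − 5.69% = 5.29%
E(R_P) = R_f + β_P × MRP = 5.69% + 0.5617 × 5.29% = 8.66%

8.66%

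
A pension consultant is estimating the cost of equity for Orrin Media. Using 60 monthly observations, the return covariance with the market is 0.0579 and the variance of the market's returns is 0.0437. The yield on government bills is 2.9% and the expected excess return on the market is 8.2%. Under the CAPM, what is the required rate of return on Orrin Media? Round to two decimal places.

β = Cov(R_i, R_m) / Var(R_m) = 0.0579 / 0.0437 = 1.3249
E(R) = R_f + β × MRP = 2.9% + 1.3249 × 8.2% = 13.76%

13.76%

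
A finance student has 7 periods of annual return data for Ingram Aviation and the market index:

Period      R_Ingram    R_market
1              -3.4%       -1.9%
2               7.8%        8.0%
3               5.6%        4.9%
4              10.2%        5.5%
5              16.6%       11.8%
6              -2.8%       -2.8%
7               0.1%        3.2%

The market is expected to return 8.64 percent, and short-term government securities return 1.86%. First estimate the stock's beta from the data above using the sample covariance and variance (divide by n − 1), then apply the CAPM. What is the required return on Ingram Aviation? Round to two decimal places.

Mean R_i = (-3.4 + 7.8 + 5.6 + 10.2 + 16.6 − 2.8 + 0.1) / 7 = 4.8714%
Mean R_m = (-1.9 + 8.0 + 4.9 + 5.5 + 11.8 − 2.8 + 3.2) / 7 = 4.1000%
Σ(R_i − R̄_i)(R_m − R̄_m) = 216.6300  ⇒  Cov = 216.6300 / 6 = 36.1050
Σ(R_m − R̄_m)² = 161.5200  ⇒  Var(R_m) = 161.5200 / 6 = 26.9200
β = Cov / Var(R_m) = 36.1050 / 26.9200 = 1.3412
MRP = 8.64% − 1.86% = 6.78%
E(R) = R_f + β × MRP = 1.86% + 1.3412 × 6.78% = 10.95%

10.95%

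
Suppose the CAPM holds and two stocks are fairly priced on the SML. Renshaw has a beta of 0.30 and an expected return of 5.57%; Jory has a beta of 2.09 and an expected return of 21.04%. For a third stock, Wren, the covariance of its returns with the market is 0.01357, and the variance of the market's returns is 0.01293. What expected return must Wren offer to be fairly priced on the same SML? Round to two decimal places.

12.05%

MRP = (21.04% − 5.57%) / (2.09 − 0.30) = 8.6425%
R_f = 5.57% − 0.30 × 8.6425% = 2.9773%
β_Wren = Cov / Var(R_m) = 0.01357 / 0.01293 = 1.0495
E(R_Wren) = R_f + β × MRP = 2.9773% + 1.0495 × 8.6425% = 12.05%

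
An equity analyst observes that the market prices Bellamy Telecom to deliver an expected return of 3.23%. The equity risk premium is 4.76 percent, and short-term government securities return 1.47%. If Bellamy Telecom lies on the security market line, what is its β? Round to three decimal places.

β = (E(R) − R_f) / MRP = (3.23% − 1.47%) / 4.76% = 1.76% / 4.76% = 0.370

0.370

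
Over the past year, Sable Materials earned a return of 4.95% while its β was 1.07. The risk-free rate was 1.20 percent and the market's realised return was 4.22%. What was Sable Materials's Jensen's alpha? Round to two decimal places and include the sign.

Market excess return = 4.22% − 1.20% = 3.02%
CAPM benchmark = R_f + β(R_m − R_f) = 1.20% + 1.07 × 3.02% = 4.4314%
α = actual − benchmark = 4.95% − 4.4314% = +0.52%

+0.52%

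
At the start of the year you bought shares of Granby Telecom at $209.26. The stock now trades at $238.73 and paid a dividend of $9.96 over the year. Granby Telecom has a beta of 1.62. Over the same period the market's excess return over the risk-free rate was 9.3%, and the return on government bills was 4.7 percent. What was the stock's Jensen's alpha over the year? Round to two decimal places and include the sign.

Realised HPR = (P1 + D1 − P0) / P0 = (238.73 + 9.96 − 209.26) / 209.26 = 39.43 / 209.26 = 18.8426%
CAPM required = R_f + β·MRP = 4.7% + 1.62 × 9.3% = 19.7660%
α = realised − required = 18.8426% − 19.7660% = -0.92%

-0.92%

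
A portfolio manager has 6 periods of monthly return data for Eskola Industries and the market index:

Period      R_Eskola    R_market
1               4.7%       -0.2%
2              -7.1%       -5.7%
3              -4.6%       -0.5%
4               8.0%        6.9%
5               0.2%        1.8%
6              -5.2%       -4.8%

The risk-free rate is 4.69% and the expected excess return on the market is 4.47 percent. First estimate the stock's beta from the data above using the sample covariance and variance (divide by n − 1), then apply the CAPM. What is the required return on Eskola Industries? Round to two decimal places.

Mean R_i = (4.7 − 7.1 − 4.6 + 8.0 + 0.2 − 5.2) / 6 = -0.6667%
Mean R_m = (-0.2 − 5.7 − 0.5 + 6.9 + 1.8 − 4.8) / 6 = -0.4167%
Σ(R_i − R̄_i)(R_m − R̄_m) = 120.6833  ⇒  Cov = 120.6833 / 5 = 24.1367
Σ(R_m − R̄_m)² = 105.6283  ⇒  Var(R_m) = 105.6283 / 5 = 21.1257
β = Cov / Var(R_m) = 24.1367 / 21.1257 = 1.1425
E(R) = R_f + β × MRP = 4.69% + 1.1425 × 4.47% = 9.80%

9.80%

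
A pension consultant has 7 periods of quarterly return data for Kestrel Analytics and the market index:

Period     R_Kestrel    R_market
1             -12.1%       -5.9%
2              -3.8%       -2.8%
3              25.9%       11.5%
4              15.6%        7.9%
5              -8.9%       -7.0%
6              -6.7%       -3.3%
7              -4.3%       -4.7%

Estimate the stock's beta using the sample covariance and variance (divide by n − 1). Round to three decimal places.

1.930

Mean R_i = (-12.1 − 3.8 + 25.9 + 15.6 − 8.9 − 6.7 − 4.3) / 7 = 0.8143%
Mean R_m = (-5.9 − 2.8 + 11.5 + 7.9 − 7.0 − 3.3 − 4.7) / 7 = -0.6143%
Σ(R_i − R̄_i)(R_m − R̄_m) = 611.2414  ⇒  Cov = 611.2414 / 6 = 101.8736
Σ(R_m − R̄_m)² = 316.6486  ⇒  Var(R_m) = 316.6486 / 6 = 52.7748
β = Cov / Var(R_m) = 101.8736 / 52.7748 = 1.9303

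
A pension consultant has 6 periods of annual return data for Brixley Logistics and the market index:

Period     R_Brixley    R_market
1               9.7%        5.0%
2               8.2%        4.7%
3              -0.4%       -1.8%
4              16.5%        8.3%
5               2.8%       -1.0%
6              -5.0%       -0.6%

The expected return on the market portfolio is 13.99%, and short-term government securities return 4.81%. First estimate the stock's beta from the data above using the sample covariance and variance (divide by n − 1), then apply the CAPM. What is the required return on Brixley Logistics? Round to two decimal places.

Mean R_i = (9.7 + 8.2 − 0.4 + 16.5 + 2.8 − 5.0) / 6 = 5.3000%
Mean R_m = (5.0 + 4.7 − 1.8 + 8.3 − 1.0 − 0.6) / 6 = 2.4333%
Σ(R_i − R̄_i)(R_m − R̄_m) = 147.5300  ⇒  Cov = 147.5300 / 5 = 29.5060
Σ(R_m − R̄_m)² = 85.0533  ⇒  Var(R_m) = 85.0533 / 5 = 17.0107
β = Cov / Var(R_m) = 29.5060 / 17.0107 = 1.7346
MRP = 13.99% − 4.81% = 9.18%
E(R) = R_f + β × MRP = 4.81% + 1.7346 × 9.18% = 20.73%

20.73%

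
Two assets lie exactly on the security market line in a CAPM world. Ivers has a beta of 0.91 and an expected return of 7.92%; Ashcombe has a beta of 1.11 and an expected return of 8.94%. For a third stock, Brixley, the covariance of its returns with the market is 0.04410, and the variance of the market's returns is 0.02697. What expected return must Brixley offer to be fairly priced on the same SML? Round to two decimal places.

11.62%

MRP = (8.94% − 7.92%) / (1.11 − 0.91) = 5.1000%
R_f = 7.92% − 0.91 × 5.1000% = 3.2790%
β_Brixley = Cov / Var(R_m) = 0.04410 / 0.02697 = 1.6352
E(R_Brixley) = R_f + β × MRP = 3.2790% + 1.6352 × 5.1000% = 11.62%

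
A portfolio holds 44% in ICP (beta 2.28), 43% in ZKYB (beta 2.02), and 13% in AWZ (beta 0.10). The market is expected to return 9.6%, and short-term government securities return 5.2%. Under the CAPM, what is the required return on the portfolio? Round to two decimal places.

β_P = Σ w_i β_i = 0.44×2.28 + 0.43×2.02 + 0.13×0.10 = 1.8848
MRP = 9.6% − 5.2% = 4.40%
E(R_P) = R_f + β_P × MRP = 5.2% + 1.8848 × 4.4% = 13.49%

13.49%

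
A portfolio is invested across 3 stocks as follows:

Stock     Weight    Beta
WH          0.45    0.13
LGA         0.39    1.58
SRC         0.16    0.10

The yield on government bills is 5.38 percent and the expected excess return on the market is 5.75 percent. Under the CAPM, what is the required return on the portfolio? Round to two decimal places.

β_P = Σ w_i β_i = 0.45×0.13 + 0.39×1.58 + 0.16×0.10 = 0.6907
E(R_P) = R_f + β_P × MRP = 5.38% + 0.6907 × 5.75% = 9.35%

9.35%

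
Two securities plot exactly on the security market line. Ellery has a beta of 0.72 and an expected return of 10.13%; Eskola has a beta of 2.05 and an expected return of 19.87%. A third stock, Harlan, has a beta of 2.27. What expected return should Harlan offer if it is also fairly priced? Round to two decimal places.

21.48%

MRP (SML slope) = (19.87% − 10.13%) / (2.05 − 0.72) = 9.74% / 1.33 = 7.3233%
R_f (intercept) = 10.13% − 0.72 × 7.3233% = 4.8572%
E(R_Harlan) = R_f + β × MRP = 4.8572% + 2.27 × 7.3233% = 21.48%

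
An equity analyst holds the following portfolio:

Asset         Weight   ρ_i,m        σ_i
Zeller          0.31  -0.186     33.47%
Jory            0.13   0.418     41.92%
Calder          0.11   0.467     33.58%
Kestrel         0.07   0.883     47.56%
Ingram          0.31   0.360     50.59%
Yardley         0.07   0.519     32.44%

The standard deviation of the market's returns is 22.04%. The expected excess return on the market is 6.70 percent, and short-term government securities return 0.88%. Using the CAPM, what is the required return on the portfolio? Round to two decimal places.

4.48%

β_Zeller = -0.186 × 33.47% / 22.04% = -0.2825
β_Jory = 0.418 × 41.92% / 22.04% = 0.7950
β_Calder = 0.467 × 33.58% / 22.04% = 0.7115
β_Kestrel = 0.883 × 47.56% / 22.04% = 1.9054
β_Ingram = 0.360 × 50.59% / 22.04% = 0.8263
β_Yardley = 0.519 × 32.44% / 22.04% = 0.7639
β_P = Σ w_i β_i = 0.31×-0.2825 + 0.13×0.7950 + 0.11×0.7115 + 0.07×1.9054 + 0.31×0.8263 + 0.07×0.7639 = 0.5370
E(R_P) = R_f + β_P × MRP = 0.88% + 0.5370 × 6.70% = 4.48%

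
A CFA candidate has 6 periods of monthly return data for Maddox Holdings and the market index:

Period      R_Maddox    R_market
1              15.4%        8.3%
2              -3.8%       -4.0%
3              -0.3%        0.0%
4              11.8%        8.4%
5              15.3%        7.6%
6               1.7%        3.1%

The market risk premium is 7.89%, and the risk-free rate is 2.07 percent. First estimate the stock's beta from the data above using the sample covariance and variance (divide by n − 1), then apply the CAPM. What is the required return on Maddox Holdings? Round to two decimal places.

Mean R_i = (15.4 − 3.8 − 0.3 + 11.8 + 15.3 + 1.7) / 6 = 6.6833%
Mean R_m = (8.3 − 4.0 + 0.0 + 8.4 + 7.6 + 3.1) / 6 = 3.9000%
Σ(R_i − R̄_i)(R_m − R̄_m) = 207.3000  ⇒  Cov = 207.3000 / 5 = 41.4600
Σ(R_m − R̄_m)² = 131.5600  ⇒  Var(R_m) = 131.5600 / 5 = 26.3120
β = Cov / Var(R_m) = 41.4600 / 26.3120 = 1.5757
E(R) = R_f + β × MRP = 2.07% + 1.5757 × 7.89% = 14.50%

14.50%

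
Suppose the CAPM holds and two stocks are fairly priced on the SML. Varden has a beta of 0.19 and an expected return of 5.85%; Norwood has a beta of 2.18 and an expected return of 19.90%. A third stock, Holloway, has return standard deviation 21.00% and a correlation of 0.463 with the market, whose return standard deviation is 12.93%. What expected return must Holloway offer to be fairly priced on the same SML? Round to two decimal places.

9.82%

MRP = (19.90% − 5.85%) / (2.18 − 0.19) = 7.0603%
R_f = 5.85% − 0.19 × 7.0603% = 4.5085%
β_Holloway = ρ·σ_i/σ_m = 0.463 × 21.00 / 12.93 = 0.7520
E(R_Holloway) = R_f + β × MRP = 4.5085% + 0.7520 × 7.0603% = 9.82%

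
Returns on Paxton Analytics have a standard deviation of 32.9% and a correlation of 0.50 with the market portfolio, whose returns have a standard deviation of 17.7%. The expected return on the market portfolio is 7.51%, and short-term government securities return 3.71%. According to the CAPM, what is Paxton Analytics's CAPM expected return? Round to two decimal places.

7.24%

β = ρ × σ_i / σ_m = 0.50 × 32.9% / 17.7% = 0.9294
MRP = 7.51% − 3.71% = 3.80%
E(R) = 3.71% + 0.9294 × 3.80% = 7.24%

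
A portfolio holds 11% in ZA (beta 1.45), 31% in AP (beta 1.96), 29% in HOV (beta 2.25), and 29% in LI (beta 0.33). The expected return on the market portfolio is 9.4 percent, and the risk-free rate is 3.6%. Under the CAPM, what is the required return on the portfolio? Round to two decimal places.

β_P = Σ w_i β_i = 0.11×1.45 + 0.31×1.96 + 0.29×2.25 + 0.29×0.33 = 1.5153
MRP = 9.4% − 3.6% = 5.80%
E(R_P) = R_f + β_P × MRP = 3.6% + 1.5153 × 5.8% = 12.39%

12.39%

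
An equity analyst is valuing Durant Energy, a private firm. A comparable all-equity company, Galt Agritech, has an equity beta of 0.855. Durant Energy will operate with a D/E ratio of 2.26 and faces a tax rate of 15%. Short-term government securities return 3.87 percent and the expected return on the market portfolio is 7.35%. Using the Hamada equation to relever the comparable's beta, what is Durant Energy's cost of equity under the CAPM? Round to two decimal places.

12.56%

β_L = β_U × [1 + (1 − t)(D/E)] = 0.855 × [1 + (1 − 0.15) × 2.26]
    = 0.855 × [1 + 0.85 × 2.26] = 0.855 × 2.9210 = 2.4975
MRP = 7.35% − 3.87% = 3.48%
E(R) = R_f + β_L × MRP = 3.87% + 2.4975 × 3.48% = 12.56%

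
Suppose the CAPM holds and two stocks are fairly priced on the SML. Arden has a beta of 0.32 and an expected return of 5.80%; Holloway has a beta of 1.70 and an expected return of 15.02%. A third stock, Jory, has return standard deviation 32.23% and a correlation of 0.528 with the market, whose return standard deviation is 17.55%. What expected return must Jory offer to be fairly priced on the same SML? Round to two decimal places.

10.14%

MRP = (15.02% − 5.80%) / (1.70 − 0.32) = 6.6812%
R_f = 5.80% − 0.32 × 6.6812% = 3.6620%
β_Jory = ρ·σ_i/σ_m = 0.528 × 32.23 / 17.55 = 0.9697
E(R_Jory) = R_f + β × MRP = 3.6620% + 0.9697 × 6.6812% = 10.14%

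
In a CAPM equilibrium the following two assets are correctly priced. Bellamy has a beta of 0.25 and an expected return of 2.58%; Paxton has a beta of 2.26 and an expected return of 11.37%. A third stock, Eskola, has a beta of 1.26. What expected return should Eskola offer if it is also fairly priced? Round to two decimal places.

MRP (SML slope) = (11.37% − 2.58%) / (2.26 − 0.25) = 8.79% / 2.01 = 4.3731%
R_f (intercept) = 2.58% − 0.25 × 4.3731% = 1.4867%
E(R_Eskola) = R_f + β × MRP = 1.4867% + 1.26 × 4.3731% = 7.00%

7.00%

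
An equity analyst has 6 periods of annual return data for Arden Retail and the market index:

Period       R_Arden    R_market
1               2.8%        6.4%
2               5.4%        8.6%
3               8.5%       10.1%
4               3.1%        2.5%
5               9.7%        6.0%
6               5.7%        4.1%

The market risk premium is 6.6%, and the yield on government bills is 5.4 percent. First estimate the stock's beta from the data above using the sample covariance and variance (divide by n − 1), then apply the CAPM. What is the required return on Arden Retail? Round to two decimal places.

8.50%

Mean R_i = (2.8 + 5.4 + 8.5 + 3.1 + 9.7 + 5.7) / 6 = 5.8667%
Mean R_m = (6.4 + 8.6 + 10.1 + 2.5 + 6.0 + 4.1) / 6 = 6.2833%
Σ(R_i − R̄_i)(R_m − R̄_m) = 18.3567  ⇒  Cov = 18.3567 / 5 = 3.6713
Σ(R_m − R̄_m)² = 39.1083  ⇒  Var(R_m) = 39.1083 / 5 = 7.8217
β = Cov / Var(R_m) = 3.6713 / 7.8217 = 0.4694
E(R) = R_f + β × MRP = 5.4% + 0.4694 × 6.6% = 8.50%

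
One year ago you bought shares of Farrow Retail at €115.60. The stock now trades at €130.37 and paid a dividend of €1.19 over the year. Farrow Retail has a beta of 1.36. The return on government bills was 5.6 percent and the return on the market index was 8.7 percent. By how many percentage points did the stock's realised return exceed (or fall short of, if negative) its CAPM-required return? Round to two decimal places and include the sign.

Realised HPR = (P1 + D1 − P0) / P0 = (130.37 + 1.19 − 115.60) / 115.60 = 15.96 / 115.60 = 13.8062%
MRP = 8.7% − 5.6% = 3.10%
CAPM required = R_f + β·MRP = 5.6% + 1.36 × 3.1% = 9.8160%
α = realised − required = 13.8062% − 9.8160% = +3.99%

+3.99%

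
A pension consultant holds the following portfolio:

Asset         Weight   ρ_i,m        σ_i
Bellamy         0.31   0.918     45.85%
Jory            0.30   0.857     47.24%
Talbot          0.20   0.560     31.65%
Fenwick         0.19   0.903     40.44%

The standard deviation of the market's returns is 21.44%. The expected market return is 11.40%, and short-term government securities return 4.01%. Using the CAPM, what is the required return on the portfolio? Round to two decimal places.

β_Bellamy = 0.918 × 45.85% / 21.44% = 1.9632
β_Jory = 0.857 × 47.24% / 21.44% = 1.8883
β_Talbot = 0.560 × 31.65% / 21.44% = 0.8267
β_Fenwick = 0.903 × 40.44% / 21.44% = 1.7032
β_P = Σ w_i β_i = 0.31×1.9632 + 0.30×1.8883 + 0.20×0.8267 + 0.19×1.7032 = 1.6640
MRP = 11.40% − 4.01% = 7.39%
E(R_P) = R_f + β_P × MRP = 4.01% + 1.6640 × 7.39% = 16.31%

16.31%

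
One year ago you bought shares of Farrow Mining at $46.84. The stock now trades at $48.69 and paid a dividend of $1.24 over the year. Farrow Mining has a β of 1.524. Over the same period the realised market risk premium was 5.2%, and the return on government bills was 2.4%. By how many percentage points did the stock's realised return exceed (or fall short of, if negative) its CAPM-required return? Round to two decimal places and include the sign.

Realised HPR = (P1 + D1 − P0) / P0 = (48.69 + 1.24 − 46.84) / 46.84 = 3.09 / 46.84 = 6.5969%
CAPM required = R_f + β·MRP = 2.4% + 1.524 × 5.2% = 10.3248%
α = realised − required = 6.5969% − 10.3248% = -3.73%

-3.73%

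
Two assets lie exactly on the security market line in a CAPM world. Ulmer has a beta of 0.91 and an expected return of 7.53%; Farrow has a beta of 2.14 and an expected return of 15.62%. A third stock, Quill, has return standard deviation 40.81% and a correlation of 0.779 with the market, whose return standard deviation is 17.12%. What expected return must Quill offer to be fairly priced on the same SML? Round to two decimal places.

13.76%

MRP = (15.62% − 7.53%) / (2.14 − 0.91) = 6.5772%
R_f = 7.53% − 0.91 × 6.5772% = 1.5447%
β_Quill = ρ·σ_i/σ_m = 0.779 × 40.81 / 17.12 = 1.8570
E(R_Quill) = R_f + β × MRP = 1.5447% + 1.8570 × 6.5772% = 13.76%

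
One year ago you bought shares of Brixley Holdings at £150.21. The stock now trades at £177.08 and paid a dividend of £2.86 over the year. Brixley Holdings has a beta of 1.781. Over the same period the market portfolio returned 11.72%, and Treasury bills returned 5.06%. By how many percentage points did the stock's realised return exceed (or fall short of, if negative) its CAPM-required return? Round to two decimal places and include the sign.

+2.87%

Realised HPR = (P1 + D1 − P0) / P0 = (177.08 + 2.86 − 150.21) / 150.21 = 29.73 / 150.21 = 19.7923%
MRP = 11.72% − 5.06% = 6.66%
CAPM required = R_f + β·MRP = 5.06% + 1.781 × 6.66% = 16.92146%
α = realised − required = 19.7923% − 16.92146% = +2.87%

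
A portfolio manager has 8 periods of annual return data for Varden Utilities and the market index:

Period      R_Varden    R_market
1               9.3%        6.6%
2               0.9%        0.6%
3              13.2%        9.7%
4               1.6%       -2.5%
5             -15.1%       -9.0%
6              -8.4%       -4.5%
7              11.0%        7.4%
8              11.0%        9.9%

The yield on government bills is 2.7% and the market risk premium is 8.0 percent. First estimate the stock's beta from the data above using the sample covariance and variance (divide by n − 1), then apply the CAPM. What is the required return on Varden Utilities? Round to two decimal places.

Mean R_i = (9.3 + 0.9 + 13.2 + 1.6 − 15.1 − 8.4 + 11.0 + 11.0) / 8 = 2.9375%
Mean R_m = (6.6 + 0.6 + 9.7 − 2.5 − 9.0 − 4.5 + 7.4 + 9.9) / 8 = 2.2750%
Σ(R_i − R̄_i)(R_m − R̄_m) = 496.4975  ⇒  Cov = 496.4975 / 7 = 70.9282
Σ(R_m − R̄_m)² = 356.8750  ⇒  Var(R_m) = 356.8750 / 7 = 50.9821
β = Cov / Var(R_m) = 70.9282 / 50.9821 = 1.3912
E(R) = R_f + β × MRP = 2.7% + 1.3912 × 8.0% = 13.83%

13.83%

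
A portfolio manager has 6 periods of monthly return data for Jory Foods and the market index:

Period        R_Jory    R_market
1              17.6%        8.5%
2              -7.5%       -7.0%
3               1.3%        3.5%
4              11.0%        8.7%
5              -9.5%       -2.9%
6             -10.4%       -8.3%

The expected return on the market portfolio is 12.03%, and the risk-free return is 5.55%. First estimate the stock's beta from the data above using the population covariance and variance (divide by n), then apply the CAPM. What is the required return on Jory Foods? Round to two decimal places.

Mean R_i = (17.6 − 7.5 + 1.3 + 11.0 − 9.5 − 10.4) / 6 = 0.4167%
Mean R_m = (8.5 − 7.0 + 3.5 + 8.7 − 2.9 − 8.3) / 6 = 0.4167%
Σ(R_i − R̄_i)(R_m − R̄_m) = 415.1783  ⇒  Cov = 415.1783 / 6 = 69.1964
Σ(R_m − R̄_m)² = 285.4483  ⇒  Var(R_m) = 285.4483 / 6 = 47.5747
β = Cov / Var(R_m) = 69.1964 / 47.5747 = 1.4545
MRP = 12.03% − 5.55% = 6.48%
E(R) = R_f + β × MRP = 5.55% + 1.4545 × 6.48% = 14.98%

14.98%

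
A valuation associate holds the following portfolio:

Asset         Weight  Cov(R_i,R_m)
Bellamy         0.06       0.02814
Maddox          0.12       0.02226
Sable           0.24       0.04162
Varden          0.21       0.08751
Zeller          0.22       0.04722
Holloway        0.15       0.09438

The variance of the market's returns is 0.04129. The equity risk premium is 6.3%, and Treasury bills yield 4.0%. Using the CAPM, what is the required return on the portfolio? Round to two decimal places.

β_Bellamy = 0.02814 / 0.04129 = 0.6815
β_Maddox = 0.02226 / 0.04129 = 0.5391
β_Sable = 0.04162 / 0.04129 = 1.0080
β_Varden = 0.08751 / 0.04129 = 2.1194
β_Zeller = 0.04722 / 0.04129 = 1.1436
β_Holloway = 0.09438 / 0.04129 = 2.2858
β_P = Σ w_i β_i = 0.06×0.6815 + 0.12×0.5391 + 0.24×1.0080 + 0.21×2.1194 + 0.22×1.1436 + 0.15×2.2858 = 1.3870
E(R_P) = R_f + β_P × MRP = 4.0% + 1.3870 × 6.3% = 12.74%

12.74%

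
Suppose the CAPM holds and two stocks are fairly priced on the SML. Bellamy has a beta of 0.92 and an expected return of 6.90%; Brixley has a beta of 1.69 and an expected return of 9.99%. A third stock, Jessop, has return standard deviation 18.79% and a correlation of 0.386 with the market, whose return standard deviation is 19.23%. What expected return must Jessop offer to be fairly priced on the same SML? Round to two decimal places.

MRP = (9.99% − 6.90%) / (1.69 − 0.92) = 4.0130%
R_f = 6.90% − 0.92 × 4.0130% = 3.2080%
β_Jessop = ρ·σ_i/σ_m = 0.386 × 18.79 / 19.23 = 0.3772
E(R_Jessop) = R_f + β × MRP = 3.2080% + 0.3772 × 4.0130% = 4.72%

4.72%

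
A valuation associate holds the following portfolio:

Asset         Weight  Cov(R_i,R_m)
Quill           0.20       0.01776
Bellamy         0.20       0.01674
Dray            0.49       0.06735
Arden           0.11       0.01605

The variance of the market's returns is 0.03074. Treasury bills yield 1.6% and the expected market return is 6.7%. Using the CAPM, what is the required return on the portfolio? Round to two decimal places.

8.51%

β_Quill = 0.01776 / 0.03074 = 0.5777
β_Bellamy = 0.01674 / 0.03074 = 0.5446
β_Dray = 0.06735 / 0.03074 = 2.1910
β_Arden = 0.01605 / 0.03074 = 0.5221
β_P = Σ w_i β_i = 0.20×0.5777 + 0.20×0.5446 + 0.49×2.1910 + 0.11×0.5221 = 1.3555
MRP = 6.7% − 1.6% = 5.10%
E(R_P) = R_f + β_P × MRP = 1.6% + 1.3555 × 5.1% = 8.51%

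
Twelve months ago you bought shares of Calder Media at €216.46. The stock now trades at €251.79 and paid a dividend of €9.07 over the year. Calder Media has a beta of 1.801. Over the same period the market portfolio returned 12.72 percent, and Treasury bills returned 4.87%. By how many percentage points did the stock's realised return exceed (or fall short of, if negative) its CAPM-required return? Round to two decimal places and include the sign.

+1.50%

Realised HPR = (P1 + D1 − P0) / P0 = (251.79 + 9.07 − 216.46) / 216.46 = 44.40 / 216.46 = 20.5119%
MRP = 12.72% − 4.87% = 7.85%
CAPM required = R_f + β·MRP = 4.87% + 1.801 × 7.85% = 19.00785%
α = realised − required = 20.5119% − 19.00785% = +1.50%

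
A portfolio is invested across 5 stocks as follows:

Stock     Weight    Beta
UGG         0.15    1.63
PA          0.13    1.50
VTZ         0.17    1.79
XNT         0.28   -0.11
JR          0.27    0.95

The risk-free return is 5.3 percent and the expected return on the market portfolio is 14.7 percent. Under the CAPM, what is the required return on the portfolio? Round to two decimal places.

14.41%

β_P = Σ w_i β_i = 0.15×1.63 + 0.13×1.50 + 0.17×1.79 + 0.28×-0.11 + 0.27×0.95 = 0.9695
MRP = 14.7% − 5.3% = 9.40%
E(R_P) = R_f + β_P × MRP = 5.3% + 0.9695 × 9.4% = 14.41%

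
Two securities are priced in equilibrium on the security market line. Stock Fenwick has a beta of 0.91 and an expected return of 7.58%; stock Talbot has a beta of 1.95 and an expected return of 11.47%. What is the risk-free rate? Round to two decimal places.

Both satisfy E(R) = R_f + β·MRP, so the slope of the SML is
MRP = (11.47% − 7.58%) / (1.95 − 0.91) = 3.89% / 1.04 = 3.7404%
R_f = E(R_Fenwick) − β_Fenwick·MRP = 7.58% − 0.91 × 3.7404% = 4.1762%

4.18%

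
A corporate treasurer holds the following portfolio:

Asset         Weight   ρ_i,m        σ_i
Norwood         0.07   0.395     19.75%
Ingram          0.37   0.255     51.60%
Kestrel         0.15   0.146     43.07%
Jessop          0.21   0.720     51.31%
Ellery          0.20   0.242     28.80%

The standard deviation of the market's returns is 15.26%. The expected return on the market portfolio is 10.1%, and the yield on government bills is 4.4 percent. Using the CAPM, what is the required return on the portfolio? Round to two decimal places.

10.19%

β_Norwood = 0.395 × 19.75% / 15.26% = 0.5112
β_Ingram = 0.255 × 51.60% / 15.26% = 0.8623
β_Kestrel = 0.146 × 43.07% / 15.26% = 0.4121
β_Jessop = 0.720 × 51.31% / 15.26% = 2.4209
β_Ellery = 0.242 × 28.80% / 15.26% = 0.4567
β_P = Σ w_i β_i = 0.07×0.5112 + 0.37×0.8623 + 0.15×0.4121 + 0.21×2.4209 + 0.20×0.4567 = 1.0164
MRP = 10.1% − 4.4% = 5.70%
E(R_P) = R_f + β_P × MRP = 4.4% + 1.0164 × 5.7% = 10.19%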